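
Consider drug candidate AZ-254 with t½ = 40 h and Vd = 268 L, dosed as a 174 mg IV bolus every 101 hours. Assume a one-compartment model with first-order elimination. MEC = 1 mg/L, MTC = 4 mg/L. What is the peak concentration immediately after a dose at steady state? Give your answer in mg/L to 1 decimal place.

0.8 mg/L

Over one 101-h interval, 101/40 ≈ 2.525 half-lives elapse, leaving f ≈ 0.1737 of each dose.
Accumulation ratio R = 1/(1 − f) ≈ 1/0.8263 ≈ 1.2102.
Single-dose peak C₀ = D/Vd = 174/268 ≈ 0.649 mg/L.
Cmax,ss = C₀/(1 − f) ≈ 0.649/0.8263 ≈ 0.785 mg/L.
Peak 0.8 mg/L vs MTC 4 mg/L: below toxic threshold.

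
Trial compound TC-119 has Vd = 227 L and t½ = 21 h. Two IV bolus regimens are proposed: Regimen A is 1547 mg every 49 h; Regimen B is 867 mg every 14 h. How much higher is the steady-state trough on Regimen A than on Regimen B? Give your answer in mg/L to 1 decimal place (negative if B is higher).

Regimen A: f = (1/2)^(49/21) ≈ 0.1984; Cmin,ss = (1547/227)·f/(1−f) ≈ 1.687 mg/L.
Regimen B: f = (1/2)^(14/21) ≈ 0.6300; Cmin,ss = (867/227)·f/(1−f) ≈ 6.503 mg/L.
Difference ≈ 1.687 − 6.503 ≈ -4.816 mg/L.

-4.8 mg/L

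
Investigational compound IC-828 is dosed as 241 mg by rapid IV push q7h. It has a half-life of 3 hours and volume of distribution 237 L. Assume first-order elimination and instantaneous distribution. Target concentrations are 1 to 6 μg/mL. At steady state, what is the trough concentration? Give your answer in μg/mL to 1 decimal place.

k = ln2/t½ = ln2/3 ≈ 0.231049 h⁻¹; fraction remaining f = e^(−kτ) = e^(−0.231049×7) ≈ 0.1984.
At steady state, accumulation factor R = 1/(1 − e^(−kτ)) ≈ 1.2475.
Single-dose peak C₀ = D/Vd = 241/237 ≈ 1.017 μg/mL.
Steady-state peak Cmax,ss = C₀·R ≈ 1.017 × 1.2475 ≈ 1.269 μg/mL.
Steady-state trough Cmin,ss = Cmax,ss·f ≈ 1.269 × 0.1984 ≈ 0.252 μg/mL.
Trough 0.3 μg/mL vs MEC 1 μg/mL: subtherapeutic.

0.3 μg/mL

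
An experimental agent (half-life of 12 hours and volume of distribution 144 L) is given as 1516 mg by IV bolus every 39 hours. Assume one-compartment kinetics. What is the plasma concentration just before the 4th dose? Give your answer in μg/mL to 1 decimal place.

1.2 μg/mL

f = (1/2)^(τ/t½) = (1/2)^(39/12) ≈ 0.1051.
C₀ = D/Vd = 1516/144 ≈ 10.528 μg/mL.
Before the 4th dose, 3 doses have been given. Superposition: Cmin = C₀·(f + f² + … + f^3).
≈ 10.528 × (0.1051 + 0.0110 + 0.0012) ≈ 10.528 × 0.1173 ≈ 1.235 μg/mL.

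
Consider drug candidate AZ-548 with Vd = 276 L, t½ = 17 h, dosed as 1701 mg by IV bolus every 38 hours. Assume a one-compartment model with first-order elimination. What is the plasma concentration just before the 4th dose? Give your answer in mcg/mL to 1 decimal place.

1.6 mcg/mL

f = (1/2)^(τ/t½) = (1/2)^(38/17) ≈ 0.2124.
C₀ = D/Vd = 1701/276 ≈ 6.163 mcg/mL.
Before the 4th dose, 3 doses have been given. Superposition: Cmin = C₀·(f + f² + … + f^3).
≈ 6.163 × (0.2124 + 0.0451 + 0.0096) ≈ 6.163 × 0.2671 ≈ 1.646 mcg/mL.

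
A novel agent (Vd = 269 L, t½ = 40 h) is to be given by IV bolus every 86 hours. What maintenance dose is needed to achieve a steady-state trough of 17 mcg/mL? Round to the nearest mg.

15723 mg

τ/t½ = 86/40 ≈ 2.15, so f = (1/2)^(86/40) ≈ 0.225313.
Cmin,ss = (D/Vd)·f/(1−f), so D = Cmin,ss·Vd·(1−f)/f.
D = 17 × 269 × (1−f)/f ≈ 17 × 269 × 3.43827 ≈ 15723.21 mg.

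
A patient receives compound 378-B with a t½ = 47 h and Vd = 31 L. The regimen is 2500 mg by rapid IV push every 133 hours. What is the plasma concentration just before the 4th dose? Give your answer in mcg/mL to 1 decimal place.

f = (1/2)^(τ/t½) = (1/2)^(133/47) ≈ 0.1407.
C₀ = D/Vd = 2500/31 ≈ 80.645 mcg/mL.
Before the 4th dose, 3 doses have been given. Superposition: Cmin = C₀·(f + f² + … + f^3).
≈ 80.645 × (0.1407 + 0.0198 + 0.0028) ≈ 80.645 × 0.1633 ≈ 13.169 mcg/mL.

13.2 mcg/mL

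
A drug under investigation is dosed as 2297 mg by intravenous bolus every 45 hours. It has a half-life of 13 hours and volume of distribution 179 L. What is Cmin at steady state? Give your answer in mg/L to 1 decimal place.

1.3 mg/L

Over one 45-h interval, 45/13 ≈ 3.4615 half-lives elapse, leaving f ≈ 0.0908 of each dose.
Single-dose peak C₀ = D/Vd = 2297/179 ≈ 12.832 mg/L.
Steady-state trough Cmin,ss = C₀·f/(1−f) ≈ 12.832 × 0.0908/0.9092 ≈ 1.282 mg/L.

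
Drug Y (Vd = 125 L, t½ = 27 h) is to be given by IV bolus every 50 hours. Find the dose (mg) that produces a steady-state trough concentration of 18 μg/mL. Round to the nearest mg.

τ/t½ = 50/27 ≈ 1.8519, so f = (1/2)^(50/27) ≈ 0.277037.
Cmin,ss = (D/Vd)·f/(1−f), so D = Cmin,ss·Vd·(1−f)/f.
D = 18 × 125 × (1−f)/f ≈ 18 × 125 × 2.60963 ≈ 5871.67 mg.

5872 mg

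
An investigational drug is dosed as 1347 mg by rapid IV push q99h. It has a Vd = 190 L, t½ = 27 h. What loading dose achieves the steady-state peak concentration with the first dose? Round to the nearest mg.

1462 mg

f = (1/2)^(99/27) ≈ 0.078745; accumulation ratio R = 1/(1−f) ≈ 1.08548.
Loading dose to hit Cmax,ss on first dose: D_load = D_maint·R ≈ 1347 × 1.08548 ≈ 1462.14 mg.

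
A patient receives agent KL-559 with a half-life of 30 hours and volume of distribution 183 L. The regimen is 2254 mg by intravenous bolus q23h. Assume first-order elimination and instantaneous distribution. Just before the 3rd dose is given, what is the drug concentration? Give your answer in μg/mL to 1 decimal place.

f = (1/2)^(τ/t½) = (1/2)^(23/30) ≈ 0.5878.
C₀ = D/Vd = 2254/183 ≈ 12.317 μg/mL.
Before the 3rd dose, 2 doses have been given. Superposition: Cmin = C₀·(f + f²).
≈ 12.317 × (0.5878 + 0.3455) ≈ 12.317 × 0.9333 ≈ 11.495 μg/mL.

11.5 μg/mL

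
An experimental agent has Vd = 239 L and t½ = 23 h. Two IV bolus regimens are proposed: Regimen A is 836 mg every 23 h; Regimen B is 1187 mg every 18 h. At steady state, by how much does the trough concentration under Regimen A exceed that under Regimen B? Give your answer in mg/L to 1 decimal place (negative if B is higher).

-3.4 mg/L

Regimen A: f = (1/2)^(23/23) ≈ 0.5000; Cmin,ss = (836/239)·f/(1−f) ≈ 3.498 mg/L.
Regimen B: f = (1/2)^(18/23) ≈ 0.5813; Cmin,ss = (1187/239)·f/(1−f) ≈ 6.895 mg/L.
Difference ≈ 3.498 − 6.895 ≈ -3.397 mg/L.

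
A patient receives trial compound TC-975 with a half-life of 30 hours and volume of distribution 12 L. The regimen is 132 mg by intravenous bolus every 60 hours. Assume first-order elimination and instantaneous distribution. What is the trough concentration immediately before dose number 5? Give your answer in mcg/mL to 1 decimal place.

3.7 mcg/mL

f = (1/2)^(τ/t½) = (1/2)^(60/30) ≈ 0.2500.
C₀ = D/Vd = 132/12 ≈ 11.000 mcg/mL.
Before the 5th dose, 4 doses have been given. Superposition: Cmin = C₀·(f + f² + … + f^4).
≈ 11.000 × (0.2500 + 0.0625 + 0.0156 + 0.0039) ≈ 11.000 × 0.3320 ≈ 3.652 mcg/mL.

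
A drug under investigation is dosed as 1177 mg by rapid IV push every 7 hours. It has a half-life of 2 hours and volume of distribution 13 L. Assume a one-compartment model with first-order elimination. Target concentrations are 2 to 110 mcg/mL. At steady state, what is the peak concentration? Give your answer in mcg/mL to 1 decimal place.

99.3 mcg/mL

τ/t½ = 7/2 ≈ 3.5, so fraction remaining f = (1/2)^(7/2) ≈ 0.0884.
At steady state, accumulation factor R = 1/(1 − e^(−kτ)) ≈ 1.0970.
Single-dose peak C₀ = D/Vd = 1177/13 ≈ 90.538 mcg/mL.
Steady-state peak Cmax,ss = C₀·R ≈ 90.538 × 1.0970 ≈ 99.320 mcg/mL.
Peak 99.3 mcg/mL vs MTC 110 mcg/mL: below toxic threshold.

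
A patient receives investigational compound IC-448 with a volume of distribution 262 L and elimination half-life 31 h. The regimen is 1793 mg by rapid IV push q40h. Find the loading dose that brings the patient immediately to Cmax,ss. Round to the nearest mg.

f = (1/2)^(40/31) ≈ 0.408860; accumulation ratio R = 1/(1−f) ≈ 1.69165.
Loading dose to hit Cmax,ss on first dose: D_load = D_maint·R ≈ 1793 × 1.69165 ≈ 3033.13 mg.

3033 mg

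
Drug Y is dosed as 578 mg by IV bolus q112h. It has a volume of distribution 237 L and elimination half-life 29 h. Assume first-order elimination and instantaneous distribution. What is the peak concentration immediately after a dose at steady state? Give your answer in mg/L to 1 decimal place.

k = ln2/t½ = ln2/29 ≈ 0.023902 h⁻¹; fraction remaining f = e^(−kτ) = e^(−0.023902×112) ≈ 0.0688.
At steady state, accumulation factor R = 1/(1 − e^(−kτ)) ≈ 1.0739.
Single-dose peak C₀ = D/Vd = 578/237 ≈ 2.439 mg/L.
Cmax,ss = C₀/(1 − f) ≈ 2.439/0.9312 ≈ 2.619 mg/L.

2.6 mg/L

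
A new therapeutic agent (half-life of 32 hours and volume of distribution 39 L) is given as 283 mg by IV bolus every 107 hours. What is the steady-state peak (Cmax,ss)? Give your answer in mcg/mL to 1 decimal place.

k = ln2/t½ = ln2/32 ≈ 0.021661 h⁻¹; fraction remaining f = e^(−kτ) = e^(−0.021661×107) ≈ 0.0985.
At steady state, accumulation factor R = 1/(1 − e^(−kτ)) ≈ 1.1093.
Single-dose peak C₀ = D/Vd = 283/39 ≈ 7.256 mcg/mL.
Cmax,ss = C₀/(1 − f) ≈ 7.256/0.9015 ≈ 8.049 mcg/mL.

8.0 mcg/mL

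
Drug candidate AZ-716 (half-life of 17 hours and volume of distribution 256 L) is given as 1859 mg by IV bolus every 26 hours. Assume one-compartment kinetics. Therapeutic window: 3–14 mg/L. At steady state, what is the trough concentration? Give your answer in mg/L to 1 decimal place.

Over one 26-h interval, 26/17 ≈ 1.5294 half-lives elapse, leaving f ≈ 0.3464 of each dose.
Each bolus raises the concentration by D/Vd = 1859/256 ≈ 7.262 mg/L.
Steady-state trough Cmin,ss = C₀·f/(1−f) ≈ 7.262 × 0.3464/0.6536 ≈ 3.849 mg/L.
Trough 3.8 mg/L vs MEC 3 mg/L: adequate.

3.8 mg/L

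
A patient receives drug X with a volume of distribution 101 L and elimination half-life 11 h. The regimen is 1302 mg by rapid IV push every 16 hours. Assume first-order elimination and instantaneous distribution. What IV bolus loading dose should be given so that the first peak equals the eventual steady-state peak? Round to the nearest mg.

f = (1/2)^(16/11) ≈ 0.364870; accumulation ratio R = 1/(1−f) ≈ 1.57448.
Loading dose to hit Cmax,ss on first dose: D_load = D_maint·R ≈ 1302 × 1.57448 ≈ 2049.97 mg.

2050 mg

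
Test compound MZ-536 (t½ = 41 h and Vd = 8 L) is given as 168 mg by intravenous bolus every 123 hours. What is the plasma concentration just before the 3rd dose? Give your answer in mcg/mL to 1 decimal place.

f = (1/2)^(τ/t½) = (1/2)^(123/41) ≈ 0.1250.
C₀ = D/Vd = 168/8 ≈ 21.000 mcg/mL.
Before the 3rd dose, 2 doses have been given. Superposition: Cmin = C₀·(f + f²).
≈ 21.000 × (0.1250 + 0.0156) ≈ 21.000 × 0.1406 ≈ 2.953 mcg/mL.

3.0 mcg/mL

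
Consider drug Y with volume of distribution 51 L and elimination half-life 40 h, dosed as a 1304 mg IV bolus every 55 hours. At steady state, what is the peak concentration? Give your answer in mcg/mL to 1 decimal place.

τ/t½ = 55/40 ≈ 1.375, so fraction remaining f = (1/2)^(55/40) ≈ 0.3856.
At steady state, accumulation factor R = 1/(1 − e^(−kτ)) ≈ 1.6276.
Single-dose peak C₀ = D/Vd = 1304/51 ≈ 25.569 mcg/mL.
Steady-state peak Cmax,ss = C₀·R ≈ 25.569 × 1.6276 ≈ 41.616 mcg/mL.

41.6 mcg/mL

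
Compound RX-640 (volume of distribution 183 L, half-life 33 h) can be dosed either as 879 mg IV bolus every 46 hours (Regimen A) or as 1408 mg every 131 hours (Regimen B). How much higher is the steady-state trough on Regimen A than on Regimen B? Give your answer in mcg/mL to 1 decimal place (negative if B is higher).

Regimen A: f = (1/2)^(46/33) ≈ 0.3805; Cmin,ss = (879/183)·f/(1−f) ≈ 2.950 mcg/mL.
Regimen B: f = (1/2)^(131/33) ≈ 0.0638; Cmin,ss = (1408/183)·f/(1−f) ≈ 0.524 mcg/mL.
Difference ≈ 2.950 − 0.524 ≈ 2.426 mcg/mL.

2.4 mcg/mL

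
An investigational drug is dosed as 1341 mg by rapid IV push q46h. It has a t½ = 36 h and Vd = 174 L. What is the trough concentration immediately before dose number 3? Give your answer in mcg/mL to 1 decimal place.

4.5 mcg/mL

f = (1/2)^(τ/t½) = (1/2)^(46/36) ≈ 0.4124.
C₀ = D/Vd = 1341/174 ≈ 7.707 mcg/mL.
Before the 3rd dose, 2 doses have been given. Superposition: Cmin = C₀·(f + f²).
≈ 7.707 × (0.4124 + 0.1701) ≈ 7.707 × 0.5825 ≈ 4.489 mcg/mL.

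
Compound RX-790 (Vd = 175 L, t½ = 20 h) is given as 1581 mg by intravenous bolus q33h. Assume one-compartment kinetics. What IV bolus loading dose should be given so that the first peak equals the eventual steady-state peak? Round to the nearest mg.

f = (1/2)^(33/20) ≈ 0.318640; accumulation ratio R = 1/(1−f) ≈ 1.46765.
Loading dose to hit Cmax,ss on first dose: D_load = D_maint·R ≈ 1581 × 1.46765 ≈ 2320.35 mg.

2320 mg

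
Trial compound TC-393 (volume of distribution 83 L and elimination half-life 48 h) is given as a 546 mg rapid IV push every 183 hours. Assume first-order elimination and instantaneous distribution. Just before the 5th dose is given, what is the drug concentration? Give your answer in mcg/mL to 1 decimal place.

f = (1/2)^(τ/t½) = (1/2)^(183/48) ≈ 0.0712.
C₀ = D/Vd = 546/83 ≈ 6.578 mcg/mL.
Before the 5th dose, 4 doses have been given. Superposition: Cmin = C₀·(f + f² + … + f^4).
≈ 6.578 × (0.0712 + 0.0051 + 0.0004 + 0.0000) ≈ 6.578 × 0.0767 ≈ 0.505 mcg/mL.

0.5 mcg/mL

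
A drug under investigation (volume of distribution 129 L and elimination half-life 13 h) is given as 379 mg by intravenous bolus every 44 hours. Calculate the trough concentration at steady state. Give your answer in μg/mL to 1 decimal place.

k = ln2/t½ = ln2/13 ≈ 0.053319 h⁻¹; fraction remaining f = e^(−kτ) = e^(−0.053319×44) ≈ 0.0957.
Accumulation ratio R = 1/(1 − f) ≈ 1/0.9043 ≈ 1.1058.
Each bolus raises the concentration by D/Vd = 379/129 ≈ 2.938 μg/mL.
Steady-state peak Cmax,ss = C₀·R ≈ 2.938 × 1.1058 ≈ 3.249 μg/mL.
Steady-state trough Cmin,ss = Cmax,ss·f ≈ 3.249 × 0.0957 ≈ 0.311 μg/mL.

0.3 μg/mL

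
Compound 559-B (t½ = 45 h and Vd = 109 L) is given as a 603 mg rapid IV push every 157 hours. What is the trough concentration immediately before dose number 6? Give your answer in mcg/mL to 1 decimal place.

f = (1/2)^(τ/t½) = (1/2)^(157/45) ≈ 0.0891.
C₀ = D/Vd = 603/109 ≈ 5.532 mcg/mL.
Before the 6th dose, 5 doses have been given. Superposition: Cmin = C₀·(f + f² + … + f^5).
≈ 5.532 × (0.0891 + 0.0079 + 0.0007 + 0.0001 + 0.0000) ≈ 5.532 × 0.0978 ≈ 0.541 mcg/mL.

0.5 mcg/mL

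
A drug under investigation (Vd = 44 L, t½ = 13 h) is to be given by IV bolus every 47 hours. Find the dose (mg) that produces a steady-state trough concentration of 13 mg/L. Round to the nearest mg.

τ/t½ = 47/13 ≈ 3.6154, so f = (1/2)^(47/13) ≈ 0.081594.
Cmin,ss = (D/Vd)·f/(1−f), so D = Cmin,ss·Vd·(1−f)/f.
D = 13 × 44 × (1−f)/f ≈ 13 × 44 × 11.25580 ≈ 6438.32 mg.

6438 mg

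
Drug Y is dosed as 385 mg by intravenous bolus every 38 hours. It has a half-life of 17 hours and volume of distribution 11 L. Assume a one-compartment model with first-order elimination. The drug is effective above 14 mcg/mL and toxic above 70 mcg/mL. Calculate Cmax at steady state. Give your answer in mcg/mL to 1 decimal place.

k = ln2/t½ = ln2/17 ≈ 0.040773 h⁻¹; fraction remaining f = e^(−kτ) = e^(−0.040773×38) ≈ 0.2124.
At steady state, accumulation factor R = 1/(1 − e^(−kτ)) ≈ 1.2697.
Each bolus raises the concentration by D/Vd = 385/11 ≈ 35.000 mcg/mL.
Steady-state peak Cmax,ss = C₀·R ≈ 35.000 × 1.2697 ≈ 44.440 mcg/mL.
Peak 44.4 mcg/mL vs MTC 70 mcg/mL: below toxic threshold.

44.4 mcg/mL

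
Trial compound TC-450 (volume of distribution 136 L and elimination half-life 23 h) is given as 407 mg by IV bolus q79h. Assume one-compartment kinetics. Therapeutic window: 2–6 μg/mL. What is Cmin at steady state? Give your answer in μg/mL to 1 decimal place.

0.3 μg/mL

k = ln2/t½ = ln2/23 ≈ 0.030137 h⁻¹; fraction remaining f = e^(−kτ) = e^(−0.030137×79) ≈ 0.0925.
Accumulation ratio R = 1/(1 − f) ≈ 1/0.9075 ≈ 1.1019.
Each bolus raises the concentration by D/Vd = 407/136 ≈ 2.993 μg/mL.
Steady-state peak Cmax,ss = C₀·R ≈ 2.993 × 1.1019 ≈ 3.298 μg/mL.
Steady-state trough Cmin,ss = Cmax,ss·f ≈ 3.298 × 0.0925 ≈ 0.305 μg/mL.
Trough 0.3 μg/mL vs MEC 2 μg/mL: subtherapeutic.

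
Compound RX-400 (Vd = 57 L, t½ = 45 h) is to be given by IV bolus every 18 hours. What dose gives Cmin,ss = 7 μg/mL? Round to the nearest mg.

127 mg

τ/t½ = 18/45 ≈ 0.4, so f = (1/2)^(18/45) ≈ 0.757858.
Cmin,ss = (D/Vd)·f/(1−f), so D = Cmin,ss·Vd·(1−f)/f.
D = 7 × 57 × (1−f)/f ≈ 7 × 57 × 0.31951 ≈ 127.48 mg.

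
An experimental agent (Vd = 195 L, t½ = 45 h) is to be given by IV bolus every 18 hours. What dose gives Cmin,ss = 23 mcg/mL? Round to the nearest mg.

τ/t½ = 18/45 ≈ 0.4, so f = (1/2)^(18/45) ≈ 0.757858.
Cmin,ss = (D/Vd)·f/(1−f), so D = Cmin,ss·Vd·(1−f)/f.
D = 23 × 195 × (1−f)/f ≈ 23 × 195 × 0.31951 ≈ 1433.00 mg.

1433 mg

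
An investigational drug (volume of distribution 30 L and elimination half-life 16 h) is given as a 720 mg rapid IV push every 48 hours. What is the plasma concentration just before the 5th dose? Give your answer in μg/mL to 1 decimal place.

f = (1/2)^(τ/t½) = (1/2)^(48/16) ≈ 0.1250.
C₀ = D/Vd = 720/30 ≈ 24.000 μg/mL.
Before the 5th dose, 4 doses have been given. Superposition: Cmin = C₀·(f + f² + … + f^4).
≈ 24.000 × (0.1250 + 0.0156 + 0.0020 + 0.0002) ≈ 24.000 × 0.1428 ≈ 3.427 μg/mL.

3.4 μg/mL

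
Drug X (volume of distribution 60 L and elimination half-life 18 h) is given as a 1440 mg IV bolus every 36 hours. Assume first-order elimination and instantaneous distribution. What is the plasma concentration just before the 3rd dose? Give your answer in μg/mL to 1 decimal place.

7.5 μg/mL

f = (1/2)^(τ/t½) = (1/2)^(36/18) ≈ 0.2500.
C₀ = D/Vd = 1440/60 ≈ 24.000 μg/mL.
Before the 3rd dose, 2 doses have been given. Superposition: Cmin = C₀·(f + f²).
≈ 24.000 × (0.2500 + 0.0625) ≈ 24.000 × 0.3125 ≈ 7.500 μg/mL.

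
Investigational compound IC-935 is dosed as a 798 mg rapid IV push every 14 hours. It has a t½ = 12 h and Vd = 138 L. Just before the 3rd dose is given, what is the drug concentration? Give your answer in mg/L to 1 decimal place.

f = (1/2)^(τ/t½) = (1/2)^(14/12) ≈ 0.4454.
C₀ = D/Vd = 798/138 ≈ 5.783 mg/L.
Before the 3rd dose, 2 doses have been given. Superposition: Cmin = C₀·(f + f²).
≈ 5.783 × (0.4454 + 0.1984) ≈ 5.783 × 0.6438 ≈ 3.723 mg/L.

3.7 mg/L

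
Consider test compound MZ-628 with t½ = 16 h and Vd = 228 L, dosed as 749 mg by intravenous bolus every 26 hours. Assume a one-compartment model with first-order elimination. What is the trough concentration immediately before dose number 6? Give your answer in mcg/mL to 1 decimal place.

1.6 mcg/mL

f = (1/2)^(τ/t½) = (1/2)^(26/16) ≈ 0.3242.
C₀ = D/Vd = 749/228 ≈ 3.285 mcg/mL.
Before the 6th dose, 5 doses have been given. Superposition: Cmin = C₀·(f + f² + … + f^5).
≈ 3.285 × (0.3242 + 0.1051 + 0.0341 + 0.0110 + 0.0036) ≈ 3.285 × 0.4780 ≈ 1.570 mcg/mL.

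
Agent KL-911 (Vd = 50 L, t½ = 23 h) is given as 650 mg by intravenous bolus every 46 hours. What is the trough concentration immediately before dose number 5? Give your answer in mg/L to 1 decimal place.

f = (1/2)^(τ/t½) = (1/2)^(46/23) ≈ 0.2500.
C₀ = D/Vd = 650/50 ≈ 13.000 mg/L.
Before the 5th dose, 4 doses have been given. Superposition: Cmin = C₀·(f + f² + … + f^4).
≈ 13.000 × (0.2500 + 0.0625 + 0.0156 + 0.0039) ≈ 13.000 × 0.3320 ≈ 4.316 mg/L.

4.3 mg/L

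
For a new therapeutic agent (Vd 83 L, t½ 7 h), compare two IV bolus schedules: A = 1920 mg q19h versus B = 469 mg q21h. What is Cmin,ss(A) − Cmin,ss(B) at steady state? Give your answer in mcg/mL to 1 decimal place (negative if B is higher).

3.4 mcg/mL

Regimen A: f = (1/2)^(19/7) ≈ 0.1524; Cmin,ss = (1920/83)·f/(1−f) ≈ 4.159 mcg/mL.
Regimen B: f = (1/2)^(21/7) ≈ 0.1250; Cmin,ss = (469/83)·f/(1−f) ≈ 0.807 mcg/mL.
Difference ≈ 4.159 − 0.807 ≈ 3.352 mcg/mL.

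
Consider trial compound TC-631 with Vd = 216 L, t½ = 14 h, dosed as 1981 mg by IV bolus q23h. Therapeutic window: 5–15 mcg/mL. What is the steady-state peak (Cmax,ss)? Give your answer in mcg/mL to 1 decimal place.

τ/t½ = 23/14 ≈ 1.6429, so fraction remaining f = (1/2)^(23/14) ≈ 0.3202.
At steady state, accumulation factor R = 1/(1 − e^(−kτ)) ≈ 1.4710.
Single-dose peak C₀ = D/Vd = 1981/216 ≈ 9.171 mcg/mL.
Steady-state peak Cmax,ss = C₀·R ≈ 9.171 × 1.4710 ≈ 13.491 mcg/mL.
Peak 13.5 mcg/mL vs MTC 15 mcg/mL: below toxic threshold.

13.5 mcg/mL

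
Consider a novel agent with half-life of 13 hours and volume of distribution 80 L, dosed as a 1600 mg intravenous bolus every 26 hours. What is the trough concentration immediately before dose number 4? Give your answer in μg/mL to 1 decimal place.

f = (1/2)^(τ/t½) = (1/2)^(26/13) ≈ 0.2500.
C₀ = D/Vd = 1600/80 ≈ 20.000 μg/mL.
Before the 4th dose, 3 doses have been given. Superposition: Cmin = C₀·(f + f² + … + f^3).
≈ 20.000 × (0.2500 + 0.0625 + 0.0156) ≈ 20.000 × 0.3281 ≈ 6.562 μg/mL.

6.6 μg/mL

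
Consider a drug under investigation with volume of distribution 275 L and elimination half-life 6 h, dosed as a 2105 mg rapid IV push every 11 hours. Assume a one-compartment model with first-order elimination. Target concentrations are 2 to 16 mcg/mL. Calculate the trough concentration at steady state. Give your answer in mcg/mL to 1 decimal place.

Over one 11-h interval, 11/6 ≈ 1.8333 half-lives elapse, leaving f ≈ 0.2806 of each dose.
Single-dose peak C₀ = D/Vd = 2105/275 ≈ 7.655 mcg/mL.
Steady-state trough Cmin,ss = C₀·f/(1−f) ≈ 7.655 × 0.2806/0.7194 ≈ 2.986 mcg/mL.
Trough 3.0 mcg/mL vs MEC 2 mcg/mL: adequate.

3.0 mcg/mL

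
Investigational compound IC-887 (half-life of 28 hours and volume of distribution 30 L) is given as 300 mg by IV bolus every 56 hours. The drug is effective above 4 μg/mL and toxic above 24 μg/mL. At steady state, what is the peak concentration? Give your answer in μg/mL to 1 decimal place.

13.3 μg/mL

τ = 56 h = 2 half-lives, so f = (1/2)^2 = 0.25.
Accumulation ratio R = 1/(1 − f) = 1/0.75 = 4/3.
Single-dose peak C₀ = D/Vd = 300/30 = 10 μg/mL.
Steady-state peak Cmax,ss = C₀·R = 10 × 4/3 ≈ 13.333 μg/mL.
Peak 13.3 μg/mL vs MTC 24 μg/mL: below toxic threshold.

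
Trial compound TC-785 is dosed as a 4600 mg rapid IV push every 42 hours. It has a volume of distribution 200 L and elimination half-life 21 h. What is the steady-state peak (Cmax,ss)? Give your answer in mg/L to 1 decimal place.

30.7 mg/L

τ = 42 h = 2 half-lives, so f = (1/2)^2 = 0.25.
At steady state, R = 1/(1 − 0.25) = 4/3.
Single-dose peak C₀ = D/Vd = 4600/200 = 23 mg/L.
Steady-state peak Cmax,ss = C₀·R = 23 × 4/3 ≈ 30.667 mg/L.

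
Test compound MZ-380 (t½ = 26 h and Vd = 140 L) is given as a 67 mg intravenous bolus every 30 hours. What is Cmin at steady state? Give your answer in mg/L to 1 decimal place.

0.4 mg/L

k = ln2/t½ = ln2/26 ≈ 0.026660 h⁻¹; fraction remaining f = e^(−kτ) = e^(−0.026660×30) ≈ 0.4494.
Each bolus raises the concentration by D/Vd = 67/140 ≈ 0.479 mg/L.
Steady-state trough Cmin,ss = C₀·f/(1−f) ≈ 0.479 × 0.4494/0.5506 ≈ 0.391 mg/L.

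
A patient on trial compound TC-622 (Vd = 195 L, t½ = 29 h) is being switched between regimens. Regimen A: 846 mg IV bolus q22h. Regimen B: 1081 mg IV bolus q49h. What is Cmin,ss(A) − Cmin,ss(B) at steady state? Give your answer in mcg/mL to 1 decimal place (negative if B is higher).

Regimen A: f = (1/2)^(22/29) ≈ 0.5911; Cmin,ss = (846/195)·f/(1−f) ≈ 6.272 mcg/mL.
Regimen B: f = (1/2)^(49/29) ≈ 0.3100; Cmin,ss = (1081/195)·f/(1−f) ≈ 2.491 mcg/mL.
Difference ≈ 6.272 − 2.491 ≈ 3.781 mcg/mL.

3.8 mcg/mL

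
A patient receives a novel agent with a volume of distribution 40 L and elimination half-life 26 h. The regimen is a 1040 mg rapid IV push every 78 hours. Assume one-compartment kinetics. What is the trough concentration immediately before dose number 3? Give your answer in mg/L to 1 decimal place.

f = (1/2)^(τ/t½) = (1/2)^(78/26) ≈ 0.1250.
C₀ = D/Vd = 1040/40 ≈ 26.000 mg/L.
Before the 3rd dose, 2 doses have been given. Superposition: Cmin = C₀·(f + f²).
≈ 26.000 × (0.1250 + 0.0156) ≈ 26.000 × 0.1406 ≈ 3.656 mg/L.

3.7 mg/L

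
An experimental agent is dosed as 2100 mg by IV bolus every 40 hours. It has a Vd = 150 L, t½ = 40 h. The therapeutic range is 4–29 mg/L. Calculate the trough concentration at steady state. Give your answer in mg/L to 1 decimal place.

The dosing interval is 1 half-life, so f = 2^(−1) = 0.5.
Accumulation ratio R = 1/(1 − f) = 1/0.5 = 2/1.
Single-dose peak C₀ = D/Vd = 2100/150 = 14 mg/L.
Steady-state peak Cmax,ss = C₀·R = 14 × 2/1 ≈ 28.000 mg/L.
Steady-state trough Cmin,ss = Cmax,ss·f ≈ 28.000 × 0.5 ≈ 14.000 mg/L.
Trough 14.0 mg/L vs MEC 4 mg/L: adequate.

14.0 mg/L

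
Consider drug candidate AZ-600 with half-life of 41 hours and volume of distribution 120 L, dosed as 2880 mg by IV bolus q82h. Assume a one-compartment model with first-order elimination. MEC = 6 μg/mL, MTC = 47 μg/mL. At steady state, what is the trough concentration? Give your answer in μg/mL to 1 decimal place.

8.0 μg/mL

τ = 82 h = 2 half-lives, so f = (1/2)^2 = 0.25.
At steady state, R = 1/(1 − 0.25) = 4/3.
Single-dose peak C₀ = D/Vd = 2880/120 = 24 μg/mL.
Steady-state peak Cmax,ss = C₀·R = 24 × 4/3 ≈ 32.000 μg/mL.
Steady-state trough Cmin,ss = Cmax,ss·f ≈ 32.000 × 0.25 ≈ 8.000 μg/mL.
Trough 8.0 μg/mL vs MEC 6 μg/mL: adequate.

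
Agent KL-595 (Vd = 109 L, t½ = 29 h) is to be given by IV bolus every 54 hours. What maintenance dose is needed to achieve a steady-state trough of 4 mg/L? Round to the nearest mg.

1149 mg

τ/t½ = 54/29 ≈ 1.8621, so f = (1/2)^(54/29) ≈ 0.275082.
Cmin,ss = (D/Vd)·f/(1−f), so D = Cmin,ss·Vd·(1−f)/f.
D = 4 × 109 × (1−f)/f ≈ 4 × 109 × 2.63528 ≈ 1148.98 mg.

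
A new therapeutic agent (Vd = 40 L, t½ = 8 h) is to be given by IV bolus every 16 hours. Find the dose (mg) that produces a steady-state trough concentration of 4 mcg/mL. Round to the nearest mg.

τ/t½ = 16/8 ≈ 2, so f = (1/2)^(16/8) ≈ 0.250000.
Cmin,ss = (D/Vd)·f/(1−f), so D = Cmin,ss·Vd·(1−f)/f.
D = 4 × 40 × (1−f)/f ≈ 4 × 40 × 3.00000 ≈ 480.00 mg.

480 mg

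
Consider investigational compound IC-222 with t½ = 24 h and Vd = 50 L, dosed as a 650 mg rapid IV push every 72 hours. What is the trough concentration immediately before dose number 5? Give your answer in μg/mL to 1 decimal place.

f = (1/2)^(τ/t½) = (1/2)^(72/24) ≈ 0.1250.
C₀ = D/Vd = 650/50 ≈ 13.000 μg/mL.
Before the 5th dose, 4 doses have been given. Superposition: Cmin = C₀·(f + f² + … + f^4).
≈ 13.000 × (0.1250 + 0.0156 + 0.0020 + 0.0002) ≈ 13.000 × 0.1428 ≈ 1.856 μg/mL.

1.9 μg/mL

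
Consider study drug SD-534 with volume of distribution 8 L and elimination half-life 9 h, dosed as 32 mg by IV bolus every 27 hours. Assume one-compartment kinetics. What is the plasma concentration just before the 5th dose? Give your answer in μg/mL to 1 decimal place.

f = (1/2)^(τ/t½) = (1/2)^(27/9) ≈ 0.1250.
C₀ = D/Vd = 32/8 ≈ 4.000 μg/mL.
Before the 5th dose, 4 doses have been given. Superposition: Cmin = C₀·(f + f² + … + f^4).
≈ 4.000 × (0.1250 + 0.0156 + 0.0020 + 0.0002) ≈ 4.000 × 0.1428 ≈ 0.571 μg/mL.

0.6 μg/mL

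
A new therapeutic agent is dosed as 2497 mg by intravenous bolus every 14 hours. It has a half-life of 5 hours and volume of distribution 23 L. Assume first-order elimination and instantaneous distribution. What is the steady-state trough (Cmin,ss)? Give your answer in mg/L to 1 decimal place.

k = ln2/t½ = ln2/5 ≈ 0.138629 h⁻¹; fraction remaining f = e^(−kτ) = e^(−0.138629×14) ≈ 0.1436.
Each bolus raises the concentration by D/Vd = 2497/23 ≈ 108.565 mg/L.
Steady-state trough Cmin,ss = C₀·f/(1−f) ≈ 108.565 × 0.1436/0.8564 ≈ 18.204 mg/L.

18.2 mg/L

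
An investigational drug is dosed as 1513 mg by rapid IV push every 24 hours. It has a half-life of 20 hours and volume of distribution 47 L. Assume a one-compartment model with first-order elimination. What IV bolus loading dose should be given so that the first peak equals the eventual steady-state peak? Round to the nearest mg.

2679 mg

f = (1/2)^(24/20) ≈ 0.435275; accumulation ratio R = 1/(1−f) ≈ 1.77077.
Loading dose to hit Cmax,ss on first dose: D_load = D_maint·R ≈ 1513 × 1.77077 ≈ 2679.18 mg.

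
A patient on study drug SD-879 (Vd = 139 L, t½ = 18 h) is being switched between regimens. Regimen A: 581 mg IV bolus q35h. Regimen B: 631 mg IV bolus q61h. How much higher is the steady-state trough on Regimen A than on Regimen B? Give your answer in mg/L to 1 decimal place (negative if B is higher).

1.0 mg/L

Regimen A: f = (1/2)^(35/18) ≈ 0.2598; Cmin,ss = (581/139)·f/(1−f) ≈ 1.467 mg/L.
Regimen B: f = (1/2)^(61/18) ≈ 0.0955; Cmin,ss = (631/139)·f/(1−f) ≈ 0.479 mg/L.
Difference ≈ 1.467 − 0.479 ≈ 0.988 mg/L.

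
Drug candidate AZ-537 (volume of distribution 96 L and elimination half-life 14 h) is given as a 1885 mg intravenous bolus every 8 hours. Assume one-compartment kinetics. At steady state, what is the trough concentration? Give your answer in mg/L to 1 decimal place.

40.4 mg/L

Over one 8-h interval, 8/14 ≈ 0.57143 half-lives elapse, leaving f ≈ 0.6730 of each dose.
Accumulation ratio R = 1/(1 − f) ≈ 1/0.3270 ≈ 3.0581.
Single-dose peak C₀ = D/Vd = 1885/96 ≈ 19.635 mg/L.
Steady-state peak Cmax,ss = C₀·R ≈ 19.635 × 3.0581 ≈ 60.046 mg/L.
One interval later, Cmin,ss = Cmax,ss·e^(−kτ) ≈ 60.046 × 0.6730 ≈ 40.411 mg/L.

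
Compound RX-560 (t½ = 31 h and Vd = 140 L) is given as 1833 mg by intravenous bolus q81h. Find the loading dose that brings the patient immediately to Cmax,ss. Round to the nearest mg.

f = (1/2)^(81/31) ≈ 0.163470; accumulation ratio R = 1/(1−f) ≈ 1.19541.
Loading dose to hit Cmax,ss on first dose: D_load = D_maint·R ≈ 1833 × 1.19541 ≈ 2191.19 mg.

2191 mg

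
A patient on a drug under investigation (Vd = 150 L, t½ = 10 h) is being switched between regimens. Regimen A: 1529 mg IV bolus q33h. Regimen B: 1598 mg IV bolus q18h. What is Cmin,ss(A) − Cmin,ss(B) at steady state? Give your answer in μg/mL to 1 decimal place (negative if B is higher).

-3.1 μg/mL

Regimen A: f = (1/2)^(33/10) ≈ 0.1015; Cmin,ss = (1529/150)·f/(1−f) ≈ 1.152 μg/mL.
Regimen B: f = (1/2)^(18/10) ≈ 0.2872; Cmin,ss = (1598/150)·f/(1−f) ≈ 4.292 μg/mL.
Difference ≈ 1.152 − 4.292 ≈ -3.140 μg/mL.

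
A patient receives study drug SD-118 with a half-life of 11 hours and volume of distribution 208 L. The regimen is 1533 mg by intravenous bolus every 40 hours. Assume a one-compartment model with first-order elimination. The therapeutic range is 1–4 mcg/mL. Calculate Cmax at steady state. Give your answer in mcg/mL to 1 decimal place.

k = ln2/t½ = ln2/11 ≈ 0.063013 h⁻¹; fraction remaining f = e^(−kτ) = e^(−0.063013×40) ≈ 0.0804.
At steady state, accumulation factor R = 1/(1 − e^(−kτ)) ≈ 1.0874.
Single-dose peak C₀ = D/Vd = 1533/208 ≈ 7.370 mcg/mL.
Cmax,ss = C₀/(1 − f) ≈ 7.370/0.9196 ≈ 8.014 mcg/mL.
Peak 8.0 mcg/mL vs MTC 4 mcg/mL: exceeds toxic threshold.

8.0 mcg/mL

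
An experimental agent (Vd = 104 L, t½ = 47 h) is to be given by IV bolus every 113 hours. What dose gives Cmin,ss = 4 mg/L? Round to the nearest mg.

τ/t½ = 113/47 ≈ 2.4043, so f = (1/2)^(113/47) ≈ 0.188907.
Cmin,ss = (D/Vd)·f/(1−f), so D = Cmin,ss·Vd·(1−f)/f.
D = 4 × 104 × (1−f)/f ≈ 4 × 104 × 4.29361 ≈ 1786.14 mg.

1786 mg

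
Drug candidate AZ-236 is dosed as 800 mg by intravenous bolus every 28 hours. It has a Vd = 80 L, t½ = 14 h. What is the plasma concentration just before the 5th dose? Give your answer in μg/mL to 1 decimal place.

f = (1/2)^(τ/t½) = (1/2)^(28/14) ≈ 0.2500.
C₀ = D/Vd = 800/80 ≈ 10.000 μg/mL.
Before the 5th dose, 4 doses have been given. Superposition: Cmin = C₀·(f + f² + … + f^4).
≈ 10.000 × (0.2500 + 0.0625 + 0.0156 + 0.0039) ≈ 10.000 × 0.3320 ≈ 3.320 μg/mL.

3.3 μg/mL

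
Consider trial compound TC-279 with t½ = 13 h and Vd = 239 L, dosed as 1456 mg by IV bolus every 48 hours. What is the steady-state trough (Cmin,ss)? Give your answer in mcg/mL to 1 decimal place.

k = ln2/t½ = ln2/13 ≈ 0.053319 h⁻¹; fraction remaining f = e^(−kτ) = e^(−0.053319×48) ≈ 0.0774.
At steady state, accumulation factor R = 1/(1 − e^(−kτ)) ≈ 1.0839.
Single-dose peak C₀ = D/Vd = 1456/239 ≈ 6.092 mcg/mL.
Steady-state peak Cmax,ss = C₀·R ≈ 6.092 × 1.0839 ≈ 6.603 mcg/mL.
Steady-state trough Cmin,ss = Cmax,ss·f ≈ 6.603 × 0.0774 ≈ 0.511 mcg/mL.

0.5 mcg/mL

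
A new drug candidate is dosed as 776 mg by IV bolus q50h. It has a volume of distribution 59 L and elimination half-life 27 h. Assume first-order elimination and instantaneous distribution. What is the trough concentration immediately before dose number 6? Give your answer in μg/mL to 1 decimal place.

f = (1/2)^(τ/t½) = (1/2)^(50/27) ≈ 0.2770.
C₀ = D/Vd = 776/59 ≈ 13.153 μg/mL.
Before the 6th dose, 5 doses have been given. Superposition: Cmin = C₀·(f + f² + … + f^5).
≈ 13.153 × (0.2770 + 0.0767 + 0.0213 + 0.0059 + 0.0016) ≈ 13.153 × 0.3825 ≈ 5.031 μg/mL.

5.0 μg/mL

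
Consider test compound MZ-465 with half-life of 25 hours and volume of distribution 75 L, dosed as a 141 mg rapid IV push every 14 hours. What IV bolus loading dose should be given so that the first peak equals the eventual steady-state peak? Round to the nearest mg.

f = (1/2)^(14/25) ≈ 0.678302; accumulation ratio R = 1/(1−f) ≈ 3.10851.
Loading dose to hit Cmax,ss on first dose: D_load = D_maint·R ≈ 141 × 3.10851 ≈ 438.30 mg.

438 mg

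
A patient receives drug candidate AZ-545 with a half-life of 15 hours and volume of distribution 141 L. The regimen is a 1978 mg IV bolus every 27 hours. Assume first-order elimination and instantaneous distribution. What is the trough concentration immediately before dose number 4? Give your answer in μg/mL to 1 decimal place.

5.5 μg/mL

f = (1/2)^(τ/t½) = (1/2)^(27/15) ≈ 0.2872.
C₀ = D/Vd = 1978/141 ≈ 14.028 μg/mL.
Before the 4th dose, 3 doses have been given. Superposition: Cmin = C₀·(f + f² + … + f^3).
≈ 14.028 × (0.2872 + 0.0825 + 0.0237) ≈ 14.028 × 0.3934 ≈ 5.519 μg/mL.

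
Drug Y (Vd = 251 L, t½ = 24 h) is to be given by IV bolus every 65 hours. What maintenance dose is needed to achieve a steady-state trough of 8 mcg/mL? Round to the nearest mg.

11116 mg

τ/t½ = 65/24 ≈ 2.7083, so f = (1/2)^(65/24) ≈ 0.153007.
Cmin,ss = (D/Vd)·f/(1−f), so D = Cmin,ss·Vd·(1−f)/f.
D = 8 × 251 × (1−f)/f ≈ 8 × 251 × 5.53565 ≈ 11115.59 mg.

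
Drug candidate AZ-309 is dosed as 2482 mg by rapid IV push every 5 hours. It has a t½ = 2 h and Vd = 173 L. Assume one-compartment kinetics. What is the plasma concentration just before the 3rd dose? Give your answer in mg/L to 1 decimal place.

f = (1/2)^(τ/t½) = (1/2)^(5/2) ≈ 0.1768.
C₀ = D/Vd = 2482/173 ≈ 14.347 mg/L.
Before the 3rd dose, 2 doses have been given. Superposition: Cmin = C₀·(f + f²).
≈ 14.347 × (0.1768 + 0.0313) ≈ 14.347 × 0.2081 ≈ 2.986 mg/L.

3.0 mg/L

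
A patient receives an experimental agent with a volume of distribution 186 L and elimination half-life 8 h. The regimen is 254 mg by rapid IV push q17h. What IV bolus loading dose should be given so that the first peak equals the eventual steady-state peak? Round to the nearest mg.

f = (1/2)^(17/8) ≈ 0.229251; accumulation ratio R = 1/(1−f) ≈ 1.29744.
Loading dose to hit Cmax,ss on first dose: D_load = D_maint·R ≈ 254 × 1.29744 ≈ 329.55 mg.

330 mg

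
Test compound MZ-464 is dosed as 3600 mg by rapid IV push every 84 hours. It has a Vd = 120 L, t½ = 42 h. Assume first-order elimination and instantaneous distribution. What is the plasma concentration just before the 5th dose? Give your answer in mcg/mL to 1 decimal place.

f = (1/2)^(τ/t½) = (1/2)^(84/42) ≈ 0.2500.
C₀ = D/Vd = 3600/120 ≈ 30.000 mcg/mL.
Before the 5th dose, 4 doses have been given. Superposition: Cmin = C₀·(f + f² + … + f^4).
≈ 30.000 × (0.2500 + 0.0625 + 0.0156 + 0.0039) ≈ 30.000 × 0.3320 ≈ 9.960 mcg/mL.

10.0 mcg/mL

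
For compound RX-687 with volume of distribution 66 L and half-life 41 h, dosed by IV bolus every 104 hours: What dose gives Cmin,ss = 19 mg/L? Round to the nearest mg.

6022 mg

τ/t½ = 104/41 ≈ 2.5366, so f = (1/2)^(104/41) ≈ 0.172350.
Cmin,ss = (D/Vd)·f/(1−f), so D = Cmin,ss·Vd·(1−f)/f.
D = 19 × 66 × (1−f)/f ≈ 19 × 66 × 4.80215 ≈ 6021.90 mg.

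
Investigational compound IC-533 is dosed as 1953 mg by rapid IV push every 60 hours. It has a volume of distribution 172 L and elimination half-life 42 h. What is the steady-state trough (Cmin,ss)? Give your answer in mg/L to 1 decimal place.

6.7 mg/L

Over one 60-h interval, 60/42 ≈ 1.4286 half-lives elapse, leaving f ≈ 0.3715 of each dose.
Single-dose peak C₀ = D/Vd = 1953/172 ≈ 11.355 mg/L.
Steady-state trough Cmin,ss = C₀·f/(1−f) ≈ 11.355 × 0.3715/0.6285 ≈ 6.712 mg/L.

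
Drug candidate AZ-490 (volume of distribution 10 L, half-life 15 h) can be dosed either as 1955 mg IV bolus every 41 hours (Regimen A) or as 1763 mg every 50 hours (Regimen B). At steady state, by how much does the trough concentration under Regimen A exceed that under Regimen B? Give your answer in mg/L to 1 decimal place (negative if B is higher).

Regimen A: f = (1/2)^(41/15) ≈ 0.1504; Cmin,ss = (1955/10)·f/(1−f) ≈ 34.608 mg/L.
Regimen B: f = (1/2)^(50/15) ≈ 0.0992; Cmin,ss = (1763/10)·f/(1−f) ≈ 19.415 mg/L.
Difference ≈ 34.608 − 19.415 ≈ 15.193 mg/L.

15.2 mg/L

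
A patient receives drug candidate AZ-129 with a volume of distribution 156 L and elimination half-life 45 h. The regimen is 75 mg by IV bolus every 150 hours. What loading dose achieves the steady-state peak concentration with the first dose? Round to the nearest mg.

83 mg

f = (1/2)^(150/45) ≈ 0.099213; accumulation ratio R = 1/(1−f) ≈ 1.11014.
Loading dose to hit Cmax,ss on first dose: D_load = D_maint·R ≈ 75 × 1.11014 ≈ 83.26 mg.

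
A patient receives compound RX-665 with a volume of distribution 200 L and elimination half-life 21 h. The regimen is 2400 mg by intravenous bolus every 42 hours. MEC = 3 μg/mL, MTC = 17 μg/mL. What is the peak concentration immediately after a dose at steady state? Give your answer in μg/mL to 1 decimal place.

τ = 42 h = 2 half-lives, so f = (1/2)^2 = 0.25.
Accumulation ratio R = 1/(1 − f) = 1/0.75 = 4/3.
Single-dose peak C₀ = D/Vd = 2400/200 = 12 μg/mL.
Steady-state peak Cmax,ss = C₀·R = 12 × 4/3 ≈ 16.000 μg/mL.
Peak 16.0 μg/mL vs MTC 17 μg/mL: below toxic threshold.

16.0 μg/mL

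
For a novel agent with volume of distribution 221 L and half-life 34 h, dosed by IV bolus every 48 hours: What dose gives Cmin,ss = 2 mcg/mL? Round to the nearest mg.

τ/t½ = 48/34 ≈ 1.4118, so f = (1/2)^(48/34) ≈ 0.375852.
Cmin,ss = (D/Vd)·f/(1−f), so D = Cmin,ss·Vd·(1−f)/f.
D = 2 × 221 × (1−f)/f ≈ 2 × 221 × 1.66062 ≈ 733.99 mg.

734 mg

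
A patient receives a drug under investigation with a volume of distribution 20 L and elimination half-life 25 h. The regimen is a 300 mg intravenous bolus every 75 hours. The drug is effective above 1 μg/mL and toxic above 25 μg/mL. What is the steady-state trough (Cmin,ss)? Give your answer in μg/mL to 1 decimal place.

τ = 75 h = 3 half-lives, so f = (1/2)^3 = 0.125.
At steady state, R = 1/(1 − 0.125) = 8/7.
Single-dose peak C₀ = D/Vd = 300/20 = 15 μg/mL.
Steady-state peak Cmax,ss = C₀·R = 15 × 8/7 ≈ 17.143 μg/mL.
Steady-state trough Cmin,ss = Cmax,ss·f ≈ 17.143 × 0.125 ≈ 2.143 μg/mL.
Trough 2.1 μg/mL vs MEC 1 μg/mL: adequate.

2.1 μg/mL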